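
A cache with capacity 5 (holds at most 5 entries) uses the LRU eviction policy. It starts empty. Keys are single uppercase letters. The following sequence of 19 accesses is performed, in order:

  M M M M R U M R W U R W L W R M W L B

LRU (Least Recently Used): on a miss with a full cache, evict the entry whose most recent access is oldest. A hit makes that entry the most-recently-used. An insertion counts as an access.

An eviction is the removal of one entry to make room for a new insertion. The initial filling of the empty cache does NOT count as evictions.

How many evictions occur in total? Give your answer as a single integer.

Answer: 1

Derivation:
LRU simulation (capacity=5):
  1. access M: MISS. Cache (LRU->MRU): [M]
  2. access M: HIT. Cache (LRU->MRU): [M]
  3. access M: HIT. Cache (LRU->MRU): [M]
  4. access M: HIT. Cache (LRU->MRU): [M]
  5. access R: MISS. Cache (LRU->MRU): [M R]
  6. access U: MISS. Cache (LRU->MRU): [M R U]
  7. access M: HIT. Cache (LRU->MRU): [R U M]
  8. access R: HIT. Cache (LRU->MRU): [U M R]
  9. access W: MISS. Cache (LRU->MRU): [U M R W]
  10. access U: HIT. Cache (LRU->MRU): [M R W U]
  11. access R: HIT. Cache (LRU->MRU): [M W U R]
  12. access W: HIT. Cache (LRU->MRU): [M U R W]
  13. access L: MISS. Cache (LRU->MRU): [M U R W L]
  14. access W: HIT. Cache (LRU->MRU): [M U R L W]
  15. access R: HIT. Cache (LRU->MRU): [M U L W R]
  16. access M: HIT. Cache (LRU->MRU): [U L W R M]
  17. access W: HIT. Cache (LRU->MRU): [U L R M W]
  18. access L: HIT. Cache (LRU->MRU): [U R M W L]
  19. access B: MISS, evict U. Cache (LRU->MRU): [R M W L B]
Total: 13 hits, 6 misses, 1 evictions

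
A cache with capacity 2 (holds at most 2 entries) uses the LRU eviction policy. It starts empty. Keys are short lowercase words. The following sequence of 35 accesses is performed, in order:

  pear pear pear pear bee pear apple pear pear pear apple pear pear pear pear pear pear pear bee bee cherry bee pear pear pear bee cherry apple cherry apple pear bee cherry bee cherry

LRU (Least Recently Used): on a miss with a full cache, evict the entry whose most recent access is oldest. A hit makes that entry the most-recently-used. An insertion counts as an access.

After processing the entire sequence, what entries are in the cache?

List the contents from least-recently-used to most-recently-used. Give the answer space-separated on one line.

Answer: bee cherry

Derivation:
LRU simulation (capacity=2):
  1. access pear: MISS. Cache (LRU->MRU): [pear]
  2. access pear: HIT. Cache (LRU->MRU): [pear]
  3. access pear: HIT. Cache (LRU->MRU): [pear]
  4. access pear: HIT. Cache (LRU->MRU): [pear]
  5. access bee: MISS. Cache (LRU->MRU): [pear bee]
  6. access pear: HIT. Cache (LRU->MRU): [bee pear]
  7. access apple: MISS, evict bee. Cache (LRU->MRU): [pear apple]
  8. access pear: HIT. Cache (LRU->MRU): [apple pear]
  9. access pear: HIT. Cache (LRU->MRU): [apple pear]
  10. access pear: HIT. Cache (LRU->MRU): [apple pear]
  11. access apple: HIT. Cache (LRU->MRU): [pear apple]
  12. access pear: HIT. Cache (LRU->MRU): [apple pear]
  13. access pear: HIT. Cache (LRU->MRU): [apple pear]
  14. access pear: HIT. Cache (LRU->MRU): [apple pear]
  15. access pear: HIT. Cache (LRU->MRU): [apple pear]
  16. access pear: HIT. Cache (LRU->MRU): [apple pear]
  17. access pear: HIT. Cache (LRU->MRU): [apple pear]
  18. access pear: HIT. Cache (LRU->MRU): [apple pear]
  19. access bee: MISS, evict apple. Cache (LRU->MRU): [pear bee]
  20. access bee: HIT. Cache (LRU->MRU): [pear bee]
  21. access cherry: MISS, evict pear. Cache (LRU->MRU): [bee cherry]
  22. access bee: HIT. Cache (LRU->MRU): [cherry bee]
  23. access pear: MISS, evict cherry. Cache (LRU->MRU): [bee pear]
  24. access pear: HIT. Cache (LRU->MRU): [bee pear]
  25. access pear: HIT. Cache (LRU->MRU): [bee pear]
  26. access bee: HIT. Cache (LRU->MRU): [pear bee]
  27. access cherry: MISS, evict pear. Cache (LRU->MRU): [bee cherry]
  28. access apple: MISS, evict bee. Cache (LRU->MRU): [cherry apple]
  29. access cherry: HIT. Cache (LRU->MRU): [apple cherry]
  30. access apple: HIT. Cache (LRU->MRU): [cherry apple]
  31. access pear: MISS, evict cherry. Cache (LRU->MRU): [apple pear]
  32. access bee: MISS, evict apple. Cache (LRU->MRU): [pear bee]
  33. access cherry: MISS, evict pear. Cache (LRU->MRU): [bee cherry]
  34. access bee: HIT. Cache (LRU->MRU): [cherry bee]
  35. access cherry: HIT. Cache (LRU->MRU): [bee cherry]
Total: 24 hits, 11 misses, 9 evictions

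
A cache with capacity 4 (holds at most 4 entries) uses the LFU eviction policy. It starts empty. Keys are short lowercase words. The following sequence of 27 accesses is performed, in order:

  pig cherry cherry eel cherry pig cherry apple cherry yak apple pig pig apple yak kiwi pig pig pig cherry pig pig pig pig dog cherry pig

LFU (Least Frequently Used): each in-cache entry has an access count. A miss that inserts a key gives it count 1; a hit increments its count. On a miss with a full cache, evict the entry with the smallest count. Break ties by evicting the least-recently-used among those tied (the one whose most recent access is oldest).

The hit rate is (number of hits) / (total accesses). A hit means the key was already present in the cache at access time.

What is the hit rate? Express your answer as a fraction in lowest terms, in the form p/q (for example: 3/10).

LFU simulation (capacity=4):
  1. access pig: MISS. Cache: [pig(c=1)]
  2. access cherry: MISS. Cache: [pig(c=1) cherry(c=1)]
  3. access cherry: HIT, count now 2. Cache: [pig(c=1) cherry(c=2)]
  4. access eel: MISS. Cache: [pig(c=1) eel(c=1) cherry(c=2)]
  5. access cherry: HIT, count now 3. Cache: [pig(c=1) eel(c=1) cherry(c=3)]
  6. access pig: HIT, count now 2. Cache: [eel(c=1) pig(c=2) cherry(c=3)]
  7. access cherry: HIT, count now 4. Cache: [eel(c=1) pig(c=2) cherry(c=4)]
  8. access apple: MISS. Cache: [eel(c=1) apple(c=1) pig(c=2) cherry(c=4)]
  9. access cherry: HIT, count now 5. Cache: [eel(c=1) apple(c=1) pig(c=2) cherry(c=5)]
  10. access yak: MISS, evict eel(c=1). Cache: [apple(c=1) yak(c=1) pig(c=2) cherry(c=5)]
  11. access apple: HIT, count now 2. Cache: [yak(c=1) pig(c=2) apple(c=2) cherry(c=5)]
  12. access pig: HIT, count now 3. Cache: [yak(c=1) apple(c=2) pig(c=3) cherry(c=5)]
  13. access pig: HIT, count now 4. Cache: [yak(c=1) apple(c=2) pig(c=4) cherry(c=5)]
  14. access apple: HIT, count now 3. Cache: [yak(c=1) apple(c=3) pig(c=4) cherry(c=5)]
  15. access yak: HIT, count now 2. Cache: [yak(c=2) apple(c=3) pig(c=4) cherry(c=5)]
  16. access kiwi: MISS, evict yak(c=2). Cache: [kiwi(c=1) apple(c=3) pig(c=4) cherry(c=5)]
  17. access pig: HIT, count now 5. Cache: [kiwi(c=1) apple(c=3) cherry(c=5) pig(c=5)]
  18. access pig: HIT, count now 6. Cache: [kiwi(c=1) apple(c=3) cherry(c=5) pig(c=6)]
  19. access pig: HIT, count now 7. Cache: [kiwi(c=1) apple(c=3) cherry(c=5) pig(c=7)]
  20. access cherry: HIT, count now 6. Cache: [kiwi(c=1) apple(c=3) cherry(c=6) pig(c=7)]
  21. access pig: HIT, count now 8. Cache: [kiwi(c=1) apple(c=3) cherry(c=6) pig(c=8)]
  22. access pig: HIT, count now 9. Cache: [kiwi(c=1) apple(c=3) cherry(c=6) pig(c=9)]
  23. access pig: HIT, count now 10. Cache: [kiwi(c=1) apple(c=3) cherry(c=6) pig(c=10)]
  24. access pig: HIT, count now 11. Cache: [kiwi(c=1) apple(c=3) cherry(c=6) pig(c=11)]
  25. access dog: MISS, evict kiwi(c=1). Cache: [dog(c=1) apple(c=3) cherry(c=6) pig(c=11)]
  26. access cherry: HIT, count now 7. Cache: [dog(c=1) apple(c=3) cherry(c=7) pig(c=11)]
  27. access pig: HIT, count now 12. Cache: [dog(c=1) apple(c=3) cherry(c=7) pig(c=12)]
Total: 20 hits, 7 misses, 3 evictions

Hit rate = 20/27

Answer: 20/27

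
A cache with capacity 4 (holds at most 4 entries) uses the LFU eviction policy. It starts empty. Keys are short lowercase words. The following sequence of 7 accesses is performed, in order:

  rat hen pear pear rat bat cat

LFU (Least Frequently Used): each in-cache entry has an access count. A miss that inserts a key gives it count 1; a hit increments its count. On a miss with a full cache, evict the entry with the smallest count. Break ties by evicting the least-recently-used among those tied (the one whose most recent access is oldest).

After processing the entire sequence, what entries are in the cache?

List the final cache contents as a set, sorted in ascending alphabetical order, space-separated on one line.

LFU simulation (capacity=4):
  1. access rat: MISS. Cache: [rat(c=1)]
  2. access hen: MISS. Cache: [rat(c=1) hen(c=1)]
  3. access pear: MISS. Cache: [rat(c=1) hen(c=1) pear(c=1)]
  4. access pear: HIT, count now 2. Cache: [rat(c=1) hen(c=1) pear(c=2)]
  5. access rat: HIT, count now 2. Cache: [hen(c=1) pear(c=2) rat(c=2)]
  6. access bat: MISS. Cache: [hen(c=1) bat(c=1) pear(c=2) rat(c=2)]
  7. access cat: MISS, evict hen(c=1). Cache: [bat(c=1) cat(c=1) pear(c=2) rat(c=2)]
Total: 2 hits, 5 misses, 1 evictions

Answer: bat cat pear rat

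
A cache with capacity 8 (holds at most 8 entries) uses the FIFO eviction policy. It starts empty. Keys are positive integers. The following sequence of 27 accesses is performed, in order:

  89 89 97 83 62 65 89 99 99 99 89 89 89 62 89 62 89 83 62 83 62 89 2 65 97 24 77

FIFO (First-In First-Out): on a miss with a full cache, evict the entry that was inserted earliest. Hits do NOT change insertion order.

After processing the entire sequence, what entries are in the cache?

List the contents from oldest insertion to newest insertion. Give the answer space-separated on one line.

FIFO simulation (capacity=8):
  1. access 89: MISS. Cache (old->new): [89]
  2. access 89: HIT. Cache (old->new): [89]
  3. access 97: MISS. Cache (old->new): [89 97]
  4. access 83: MISS. Cache (old->new): [89 97 83]
  5. access 62: MISS. Cache (old->new): [89 97 83 62]
  6. access 65: MISS. Cache (old->new): [89 97 83 62 65]
  7. access 89: HIT. Cache (old->new): [89 97 83 62 65]
  8. access 99: MISS. Cache (old->new): [89 97 83 62 65 99]
  9. access 99: HIT. Cache (old->new): [89 97 83 62 65 99]
  10. access 99: HIT. Cache (old->new): [89 97 83 62 65 99]
  11. access 89: HIT. Cache (old->new): [89 97 83 62 65 99]
  12. access 89: HIT. Cache (old->new): [89 97 83 62 65 99]
  13. access 89: HIT. Cache (old->new): [89 97 83 62 65 99]
  14. access 62: HIT. Cache (old->new): [89 97 83 62 65 99]
  15. access 89: HIT. Cache (old->new): [89 97 83 62 65 99]
  16. access 62: HIT. Cache (old->new): [89 97 83 62 65 99]
  17. access 89: HIT. Cache (old->new): [89 97 83 62 65 99]
  18. access 83: HIT. Cache (old->new): [89 97 83 62 65 99]
  19. access 62: HIT. Cache (old->new): [89 97 83 62 65 99]
  20. access 83: HIT. Cache (old->new): [89 97 83 62 65 99]
  21. access 62: HIT. Cache (old->new): [89 97 83 62 65 99]
  22. access 89: HIT. Cache (old->new): [89 97 83 62 65 99]
  23. access 2: MISS. Cache (old->new): [89 97 83 62 65 99 2]
  24. access 65: HIT. Cache (old->new): [89 97 83 62 65 99 2]
  25. access 97: HIT. Cache (old->new): [89 97 83 62 65 99 2]
  26. access 24: MISS. Cache (old->new): [89 97 83 62 65 99 2 24]
  27. access 77: MISS, evict 89. Cache (old->new): [97 83 62 65 99 2 24 77]
Total: 18 hits, 9 misses, 1 evictions

Answer: 97 83 62 65 99 2 24 77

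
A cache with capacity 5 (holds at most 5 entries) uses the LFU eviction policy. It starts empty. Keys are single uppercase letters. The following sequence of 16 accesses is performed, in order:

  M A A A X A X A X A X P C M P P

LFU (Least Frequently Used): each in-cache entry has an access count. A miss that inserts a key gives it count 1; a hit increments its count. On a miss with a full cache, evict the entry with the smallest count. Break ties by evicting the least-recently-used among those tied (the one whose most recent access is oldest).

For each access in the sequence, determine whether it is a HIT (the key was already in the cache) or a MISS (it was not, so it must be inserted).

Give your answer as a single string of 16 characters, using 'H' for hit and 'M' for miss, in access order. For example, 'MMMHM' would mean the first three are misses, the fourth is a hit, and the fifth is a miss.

Answer: MMHHMHHHHHHMMHHH

Derivation:
LFU simulation (capacity=5):
  1. access M: MISS. Cache: [M(c=1)]
  2. access A: MISS. Cache: [M(c=1) A(c=1)]
  3. access A: HIT, count now 2. Cache: [M(c=1) A(c=2)]
  4. access A: HIT, count now 3. Cache: [M(c=1) A(c=3)]
  5. access X: MISS. Cache: [M(c=1) X(c=1) A(c=3)]
  6. access A: HIT, count now 4. Cache: [M(c=1) X(c=1) A(c=4)]
  7. access X: HIT, count now 2. Cache: [M(c=1) X(c=2) A(c=4)]
  8. access A: HIT, count now 5. Cache: [M(c=1) X(c=2) A(c=5)]
  9. access X: HIT, count now 3. Cache: [M(c=1) X(c=3) A(c=5)]
  10. access A: HIT, count now 6. Cache: [M(c=1) X(c=3) A(c=6)]
  11. access X: HIT, count now 4. Cache: [M(c=1) X(c=4) A(c=6)]
  12. access P: MISS. Cache: [M(c=1) P(c=1) X(c=4) A(c=6)]
  13. access C: MISS. Cache: [M(c=1) P(c=1) C(c=1) X(c=4) A(c=6)]
  14. access M: HIT, count now 2. Cache: [P(c=1) C(c=1) M(c=2) X(c=4) A(c=6)]
  15. access P: HIT, count now 2. Cache: [C(c=1) M(c=2) P(c=2) X(c=4) A(c=6)]
  16. access P: HIT, count now 3. Cache: [C(c=1) M(c=2) P(c=3) X(c=4) A(c=6)]
Total: 11 hits, 5 misses, 0 evictions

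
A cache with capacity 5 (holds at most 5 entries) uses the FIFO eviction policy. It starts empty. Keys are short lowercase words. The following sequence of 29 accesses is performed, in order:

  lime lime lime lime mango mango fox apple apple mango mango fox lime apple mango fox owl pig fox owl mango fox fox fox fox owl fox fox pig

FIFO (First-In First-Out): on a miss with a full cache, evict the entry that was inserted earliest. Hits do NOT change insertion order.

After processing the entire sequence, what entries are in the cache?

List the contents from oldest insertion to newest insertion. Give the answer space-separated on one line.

Answer: mango fox apple owl pig

Derivation:
FIFO simulation (capacity=5):
  1. access lime: MISS. Cache (old->new): [lime]
  2. access lime: HIT. Cache (old->new): [lime]
  3. access lime: HIT. Cache (old->new): [lime]
  4. access lime: HIT. Cache (old->new): [lime]
  5. access mango: MISS. Cache (old->new): [lime mango]
  6. access mango: HIT. Cache (old->new): [lime mango]
  7. access fox: MISS. Cache (old->new): [lime mango fox]
  8. access apple: MISS. Cache (old->new): [lime mango fox apple]
  9. access apple: HIT. Cache (old->new): [lime mango fox apple]
  10. access mango: HIT. Cache (old->new): [lime mango fox apple]
  11. access mango: HIT. Cache (old->new): [lime mango fox apple]
  12. access fox: HIT. Cache (old->new): [lime mango fox apple]
  13. access lime: HIT. Cache (old->new): [lime mango fox apple]
  14. access apple: HIT. Cache (old->new): [lime mango fox apple]
  15. access mango: HIT. Cache (old->new): [lime mango fox apple]
  16. access fox: HIT. Cache (old->new): [lime mango fox apple]
  17. access owl: MISS. Cache (old->new): [lime mango fox apple owl]
  18. access pig: MISS, evict lime. Cache (old->new): [mango fox apple owl pig]
  19. access fox: HIT. Cache (old->new): [mango fox apple owl pig]
  20. access owl: HIT. Cache (old->new): [mango fox apple owl pig]
  21. access mango: HIT. Cache (old->new): [mango fox apple owl pig]
  22. access fox: HIT. Cache (old->new): [mango fox apple owl pig]
  23. access fox: HIT. Cache (old->new): [mango fox apple owl pig]
  24. access fox: HIT. Cache (old->new): [mango fox apple owl pig]
  25. access fox: HIT. Cache (old->new): [mango fox apple owl pig]
  26. access owl: HIT. Cache (old->new): [mango fox apple owl pig]
  27. access fox: HIT. Cache (old->new): [mango fox apple owl pig]
  28. access fox: HIT. Cache (old->new): [mango fox apple owl pig]
  29. access pig: HIT. Cache (old->new): [mango fox apple owl pig]
Total: 23 hits, 6 misses, 1 evictions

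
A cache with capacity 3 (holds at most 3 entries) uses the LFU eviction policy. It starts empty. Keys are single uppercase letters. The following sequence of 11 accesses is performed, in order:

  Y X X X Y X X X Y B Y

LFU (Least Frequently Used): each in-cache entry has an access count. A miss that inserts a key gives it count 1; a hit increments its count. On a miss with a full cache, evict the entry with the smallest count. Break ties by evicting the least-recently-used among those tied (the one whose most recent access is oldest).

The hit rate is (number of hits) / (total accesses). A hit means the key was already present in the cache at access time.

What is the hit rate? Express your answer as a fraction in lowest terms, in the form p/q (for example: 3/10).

Answer: 8/11

Derivation:
LFU simulation (capacity=3):
  1. access Y: MISS. Cache: [Y(c=1)]
  2. access X: MISS. Cache: [Y(c=1) X(c=1)]
  3. access X: HIT, count now 2. Cache: [Y(c=1) X(c=2)]
  4. access X: HIT, count now 3. Cache: [Y(c=1) X(c=3)]
  5. access Y: HIT, count now 2. Cache: [Y(c=2) X(c=3)]
  6. access X: HIT, count now 4. Cache: [Y(c=2) X(c=4)]
  7. access X: HIT, count now 5. Cache: [Y(c=2) X(c=5)]
  8. access X: HIT, count now 6. Cache: [Y(c=2) X(c=6)]
  9. access Y: HIT, count now 3. Cache: [Y(c=3) X(c=6)]
  10. access B: MISS. Cache: [B(c=1) Y(c=3) X(c=6)]
  11. access Y: HIT, count now 4. Cache: [B(c=1) Y(c=4) X(c=6)]
Total: 8 hits, 3 misses, 0 evictions

Hit rate = 8/11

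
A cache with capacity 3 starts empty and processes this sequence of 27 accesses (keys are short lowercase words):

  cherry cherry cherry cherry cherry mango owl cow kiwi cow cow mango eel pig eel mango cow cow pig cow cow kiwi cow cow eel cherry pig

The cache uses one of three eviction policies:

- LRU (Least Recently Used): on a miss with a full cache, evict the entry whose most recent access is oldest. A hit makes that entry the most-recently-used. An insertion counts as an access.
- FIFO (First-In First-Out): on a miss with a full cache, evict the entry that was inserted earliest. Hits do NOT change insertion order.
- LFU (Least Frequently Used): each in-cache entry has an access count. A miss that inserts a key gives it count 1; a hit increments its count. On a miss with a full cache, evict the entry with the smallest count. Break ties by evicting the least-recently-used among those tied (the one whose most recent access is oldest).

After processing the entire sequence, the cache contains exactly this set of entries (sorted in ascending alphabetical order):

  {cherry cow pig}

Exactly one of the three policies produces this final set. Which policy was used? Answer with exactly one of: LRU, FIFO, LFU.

Simulating under each policy and comparing final sets:
  LRU: final set = {cherry eel pig} -> differs
  FIFO: final set = {cherry eel pig} -> differs
  LFU: final set = {cherry cow pig} -> MATCHES target
Only LFU produces the target set.

Answer: LFU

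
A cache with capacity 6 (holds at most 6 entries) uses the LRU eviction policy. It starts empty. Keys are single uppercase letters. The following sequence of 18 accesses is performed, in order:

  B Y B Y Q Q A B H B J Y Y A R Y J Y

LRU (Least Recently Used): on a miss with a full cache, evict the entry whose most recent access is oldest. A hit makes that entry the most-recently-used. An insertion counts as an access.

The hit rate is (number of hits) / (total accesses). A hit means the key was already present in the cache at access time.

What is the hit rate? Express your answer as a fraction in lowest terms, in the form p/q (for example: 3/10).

Answer: 11/18

Derivation:
LRU simulation (capacity=6):
  1. access B: MISS. Cache (LRU->MRU): [B]
  2. access Y: MISS. Cache (LRU->MRU): [B Y]
  3. access B: HIT. Cache (LRU->MRU): [Y B]
  4. access Y: HIT. Cache (LRU->MRU): [B Y]
  5. access Q: MISS. Cache (LRU->MRU): [B Y Q]
  6. access Q: HIT. Cache (LRU->MRU): [B Y Q]
  7. access A: MISS. Cache (LRU->MRU): [B Y Q A]
  8. access B: HIT. Cache (LRU->MRU): [Y Q A B]
  9. access H: MISS. Cache (LRU->MRU): [Y Q A B H]
  10. access B: HIT. Cache (LRU->MRU): [Y Q A H B]
  11. access J: MISS. Cache (LRU->MRU): [Y Q A H B J]
  12. access Y: HIT. Cache (LRU->MRU): [Q A H B J Y]
  13. access Y: HIT. Cache (LRU->MRU): [Q A H B J Y]
  14. access A: HIT. Cache (LRU->MRU): [Q H B J Y A]
  15. access R: MISS, evict Q. Cache (LRU->MRU): [H B J Y A R]
  16. access Y: HIT. Cache (LRU->MRU): [H B J A R Y]
  17. access J: HIT. Cache (LRU->MRU): [H B A R Y J]
  18. access Y: HIT. Cache (LRU->MRU): [H B A R J Y]
Total: 11 hits, 7 misses, 1 evictions

Hit rate = 11/18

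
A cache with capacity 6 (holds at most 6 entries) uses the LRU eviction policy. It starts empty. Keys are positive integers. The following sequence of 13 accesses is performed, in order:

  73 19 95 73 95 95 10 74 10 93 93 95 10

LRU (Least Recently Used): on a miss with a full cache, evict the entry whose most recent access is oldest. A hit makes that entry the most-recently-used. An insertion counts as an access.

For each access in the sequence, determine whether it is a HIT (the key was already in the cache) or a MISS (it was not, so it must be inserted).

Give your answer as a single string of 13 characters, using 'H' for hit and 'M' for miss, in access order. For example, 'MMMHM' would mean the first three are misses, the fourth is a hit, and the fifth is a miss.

LRU simulation (capacity=6):
  1. access 73: MISS. Cache (LRU->MRU): [73]
  2. access 19: MISS. Cache (LRU->MRU): [73 19]
  3. access 95: MISS. Cache (LRU->MRU): [73 19 95]
  4. access 73: HIT. Cache (LRU->MRU): [19 95 73]
  5. access 95: HIT. Cache (LRU->MRU): [19 73 95]
  6. access 95: HIT. Cache (LRU->MRU): [19 73 95]
  7. access 10: MISS. Cache (LRU->MRU): [19 73 95 10]
  8. access 74: MISS. Cache (LRU->MRU): [19 73 95 10 74]
  9. access 10: HIT. Cache (LRU->MRU): [19 73 95 74 10]
  10. access 93: MISS. Cache (LRU->MRU): [19 73 95 74 10 93]
  11. access 93: HIT. Cache (LRU->MRU): [19 73 95 74 10 93]
  12. access 95: HIT. Cache (LRU->MRU): [19 73 74 10 93 95]
  13. access 10: HIT. Cache (LRU->MRU): [19 73 74 93 95 10]
Total: 7 hits, 6 misses, 0 evictions

Answer: MMMHHHMMHMHHH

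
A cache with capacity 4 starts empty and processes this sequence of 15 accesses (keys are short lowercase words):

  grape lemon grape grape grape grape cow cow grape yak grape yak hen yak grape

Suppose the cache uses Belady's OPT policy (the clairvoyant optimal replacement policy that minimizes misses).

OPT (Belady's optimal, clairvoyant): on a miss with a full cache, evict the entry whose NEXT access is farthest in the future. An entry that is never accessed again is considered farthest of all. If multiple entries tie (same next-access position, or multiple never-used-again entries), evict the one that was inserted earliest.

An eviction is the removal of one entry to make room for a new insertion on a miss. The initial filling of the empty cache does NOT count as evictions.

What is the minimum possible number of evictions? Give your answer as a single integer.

Answer: 1

Derivation:
OPT (Belady) simulation (capacity=4):
  1. access grape: MISS. Cache: [grape]
  2. access lemon: MISS. Cache: [grape lemon]
  3. access grape: HIT. Next use of grape: step 4. Cache: [grape lemon]
  4. access grape: HIT. Next use of grape: step 5. Cache: [grape lemon]
  5. access grape: HIT. Next use of grape: step 6. Cache: [grape lemon]
  6. access grape: HIT. Next use of grape: step 9. Cache: [grape lemon]
  7. access cow: MISS. Cache: [grape lemon cow]
  8. access cow: HIT. Next use of cow: never. Cache: [grape lemon cow]
  9. access grape: HIT. Next use of grape: step 11. Cache: [grape lemon cow]
  10. access yak: MISS. Cache: [grape lemon cow yak]
  11. access grape: HIT. Next use of grape: step 15. Cache: [grape lemon cow yak]
  12. access yak: HIT. Next use of yak: step 14. Cache: [grape lemon cow yak]
  13. access hen: MISS, evict lemon (next use: never). Cache: [grape cow yak hen]
  14. access yak: HIT. Next use of yak: never. Cache: [grape cow yak hen]
  15. access grape: HIT. Next use of grape: never. Cache: [grape cow yak hen]
Total: 10 hits, 5 misses, 1 evictions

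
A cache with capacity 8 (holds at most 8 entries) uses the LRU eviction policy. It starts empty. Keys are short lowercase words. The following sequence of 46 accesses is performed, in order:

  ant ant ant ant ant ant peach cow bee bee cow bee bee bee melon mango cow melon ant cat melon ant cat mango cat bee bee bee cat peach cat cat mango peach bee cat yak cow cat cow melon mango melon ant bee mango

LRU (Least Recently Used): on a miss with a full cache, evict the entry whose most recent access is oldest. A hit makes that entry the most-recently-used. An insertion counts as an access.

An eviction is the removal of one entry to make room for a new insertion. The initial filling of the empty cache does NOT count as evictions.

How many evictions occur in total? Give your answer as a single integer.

Answer: 0

Derivation:
LRU simulation (capacity=8):
  1. access ant: MISS. Cache (LRU->MRU): [ant]
  2. access ant: HIT. Cache (LRU->MRU): [ant]
  3. access ant: HIT. Cache (LRU->MRU): [ant]
  4. access ant: HIT. Cache (LRU->MRU): [ant]
  5. access ant: HIT. Cache (LRU->MRU): [ant]
  6. access ant: HIT. Cache (LRU->MRU): [ant]
  7. access peach: MISS. Cache (LRU->MRU): [ant peach]
  8. access cow: MISS. Cache (LRU->MRU): [ant peach cow]
  9. access bee: MISS. Cache (LRU->MRU): [ant peach cow bee]
  10. access bee: HIT. Cache (LRU->MRU): [ant peach cow bee]
  11. access cow: HIT. Cache (LRU->MRU): [ant peach bee cow]
  12. access bee: HIT. Cache (LRU->MRU): [ant peach cow bee]
  13. access bee: HIT. Cache (LRU->MRU): [ant peach cow bee]
  14. access bee: HIT. Cache (LRU->MRU): [ant peach cow bee]
  15. access melon: MISS. Cache (LRU->MRU): [ant peach cow bee melon]
  16. access mango: MISS. Cache (LRU->MRU): [ant peach cow bee melon mango]
  17. access cow: HIT. Cache (LRU->MRU): [ant peach bee melon mango cow]
  18. access melon: HIT. Cache (LRU->MRU): [ant peach bee mango cow melon]
  19. access ant: HIT. Cache (LRU->MRU): [peach bee mango cow melon ant]
  20. access cat: MISS. Cache (LRU->MRU): [peach bee mango cow melon ant cat]
  21. access melon: HIT. Cache (LRU->MRU): [peach bee mango cow ant cat melon]
  22. access ant: HIT. Cache (LRU->MRU): [peach bee mango cow cat melon ant]
  23. access cat: HIT. Cache (LRU->MRU): [peach bee mango cow melon ant cat]
  24. access mango: HIT. Cache (LRU->MRU): [peach bee cow melon ant cat mango]
  25. access cat: HIT. Cache (LRU->MRU): [peach bee cow melon ant mango cat]
  26. access bee: HIT. Cache (LRU->MRU): [peach cow melon ant mango cat bee]
  27. access bee: HIT. Cache (LRU->MRU): [peach cow melon ant mango cat bee]
  28. access bee: HIT. Cache (LRU->MRU): [peach cow melon ant mango cat bee]
  29. access cat: HIT. Cache (LRU->MRU): [peach cow melon ant mango bee cat]
  30. access peach: HIT. Cache (LRU->MRU): [cow melon ant mango bee cat peach]
  31. access cat: HIT. Cache (LRU->MRU): [cow melon ant mango bee peach cat]
  32. access cat: HIT. Cache (LRU->MRU): [cow melon ant mango bee peach cat]
  33. access mango: HIT. Cache (LRU->MRU): [cow melon ant bee peach cat mango]
  34. access peach: HIT. Cache (LRU->MRU): [cow melon ant bee cat mango peach]
  35. access bee: HIT. Cache (LRU->MRU): [cow melon ant cat mango peach bee]
  36. access cat: HIT. Cache (LRU->MRU): [cow melon ant mango peach bee cat]
  37. access yak: MISS. Cache (LRU->MRU): [cow melon ant mango peach bee cat yak]
  38. access cow: HIT. Cache (LRU->MRU): [melon ant mango peach bee cat yak cow]
  39. access cat: HIT. Cache (LRU->MRU): [melon ant mango peach bee yak cow cat]
  40. access cow: HIT. Cache (LRU->MRU): [melon ant mango peach bee yak cat cow]
  41. access melon: HIT. Cache (LRU->MRU): [ant mango peach bee yak cat cow melon]
  42. access mango: HIT. Cache (LRU->MRU): [ant peach bee yak cat cow melon mango]
  43. access melon: HIT. Cache (LRU->MRU): [ant peach bee yak cat cow mango melon]
  44. access ant: HIT. Cache (LRU->MRU): [peach bee yak cat cow mango melon ant]
  45. access bee: HIT. Cache (LRU->MRU): [peach yak cat cow mango melon ant bee]
  46. access mango: HIT. Cache (LRU->MRU): [peach yak cat cow melon ant bee mango]
Total: 38 hits, 8 misses, 0 evictions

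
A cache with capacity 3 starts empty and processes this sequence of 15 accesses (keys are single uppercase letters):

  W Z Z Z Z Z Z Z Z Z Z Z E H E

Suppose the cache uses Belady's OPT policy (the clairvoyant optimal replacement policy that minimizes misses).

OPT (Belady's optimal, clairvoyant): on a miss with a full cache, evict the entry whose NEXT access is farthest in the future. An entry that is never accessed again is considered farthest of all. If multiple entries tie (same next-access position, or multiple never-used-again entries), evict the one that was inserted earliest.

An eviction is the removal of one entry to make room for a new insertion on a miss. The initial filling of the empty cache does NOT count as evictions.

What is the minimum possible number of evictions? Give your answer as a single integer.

Answer: 1

Derivation:
OPT (Belady) simulation (capacity=3):
  1. access W: MISS. Cache: [W]
  2. access Z: MISS. Cache: [W Z]
  3. access Z: HIT. Next use of Z: step 4. Cache: [W Z]
  4. access Z: HIT. Next use of Z: step 5. Cache: [W Z]
  5. access Z: HIT. Next use of Z: step 6. Cache: [W Z]
  6. access Z: HIT. Next use of Z: step 7. Cache: [W Z]
  7. access Z: HIT. Next use of Z: step 8. Cache: [W Z]
  8. access Z: HIT. Next use of Z: step 9. Cache: [W Z]
  9. access Z: HIT. Next use of Z: step 10. Cache: [W Z]
  10. access Z: HIT. Next use of Z: step 11. Cache: [W Z]
  11. access Z: HIT. Next use of Z: step 12. Cache: [W Z]
  12. access Z: HIT. Next use of Z: never. Cache: [W Z]
  13. access E: MISS. Cache: [W Z E]
  14. access H: MISS, evict W (next use: never). Cache: [Z E H]
  15. access E: HIT. Next use of E: never. Cache: [Z E H]
Total: 11 hits, 4 misses, 1 evictions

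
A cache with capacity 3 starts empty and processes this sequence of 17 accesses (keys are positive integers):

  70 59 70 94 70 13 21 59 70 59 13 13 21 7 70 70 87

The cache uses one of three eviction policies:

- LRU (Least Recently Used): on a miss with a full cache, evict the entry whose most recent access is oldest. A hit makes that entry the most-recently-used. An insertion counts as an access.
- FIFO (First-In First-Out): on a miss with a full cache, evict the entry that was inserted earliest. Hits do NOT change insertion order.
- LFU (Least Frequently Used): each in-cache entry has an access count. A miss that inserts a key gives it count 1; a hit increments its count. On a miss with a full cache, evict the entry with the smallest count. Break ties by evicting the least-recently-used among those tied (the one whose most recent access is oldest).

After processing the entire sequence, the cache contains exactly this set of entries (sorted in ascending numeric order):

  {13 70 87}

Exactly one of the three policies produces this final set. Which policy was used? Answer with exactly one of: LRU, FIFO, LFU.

Simulating under each policy and comparing final sets:
  LRU: final set = {7 70 87} -> differs
  FIFO: final set = {7 70 87} -> differs
  LFU: final set = {13 70 87} -> MATCHES target
Only LFU produces the target set.

Answer: LFU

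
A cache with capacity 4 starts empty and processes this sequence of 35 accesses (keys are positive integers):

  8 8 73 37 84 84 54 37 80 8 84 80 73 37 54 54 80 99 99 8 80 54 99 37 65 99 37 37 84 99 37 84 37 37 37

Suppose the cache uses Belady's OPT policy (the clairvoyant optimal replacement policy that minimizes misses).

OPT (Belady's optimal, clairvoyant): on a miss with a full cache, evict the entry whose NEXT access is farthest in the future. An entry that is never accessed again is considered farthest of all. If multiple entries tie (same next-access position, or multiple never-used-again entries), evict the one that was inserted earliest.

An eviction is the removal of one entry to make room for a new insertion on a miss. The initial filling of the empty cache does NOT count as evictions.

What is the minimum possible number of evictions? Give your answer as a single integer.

OPT (Belady) simulation (capacity=4):
  1. access 8: MISS. Cache: [8]
  2. access 8: HIT. Next use of 8: step 10. Cache: [8]
  3. access 73: MISS. Cache: [8 73]
  4. access 37: MISS. Cache: [8 73 37]
  5. access 84: MISS. Cache: [8 73 37 84]
  6. access 84: HIT. Next use of 84: step 11. Cache: [8 73 37 84]
  7. access 54: MISS, evict 73 (next use: step 13). Cache: [8 37 84 54]
  8. access 37: HIT. Next use of 37: step 14. Cache: [8 37 84 54]
  9. access 80: MISS, evict 54 (next use: step 15). Cache: [8 37 84 80]
  10. access 8: HIT. Next use of 8: step 20. Cache: [8 37 84 80]
  11. access 84: HIT. Next use of 84: step 29. Cache: [8 37 84 80]
  12. access 80: HIT. Next use of 80: step 17. Cache: [8 37 84 80]
  13. access 73: MISS, evict 84 (next use: step 29). Cache: [8 37 80 73]
  14. access 37: HIT. Next use of 37: step 24. Cache: [8 37 80 73]
  15. access 54: MISS, evict 73 (next use: never). Cache: [8 37 80 54]
  16. access 54: HIT. Next use of 54: step 22. Cache: [8 37 80 54]
  17. access 80: HIT. Next use of 80: step 21. Cache: [8 37 80 54]
  18. access 99: MISS, evict 37 (next use: step 24). Cache: [8 80 54 99]
  19. access 99: HIT. Next use of 99: step 23. Cache: [8 80 54 99]
  20. access 8: HIT. Next use of 8: never. Cache: [8 80 54 99]
  21. access 80: HIT. Next use of 80: never. Cache: [8 80 54 99]
  22. access 54: HIT. Next use of 54: never. Cache: [8 80 54 99]
  23. access 99: HIT. Next use of 99: step 26. Cache: [8 80 54 99]
  24. access 37: MISS, evict 8 (next use: never). Cache: [80 54 99 37]
  25. access 65: MISS, evict 80 (next use: never). Cache: [54 99 37 65]
  26. access 99: HIT. Next use of 99: step 30. Cache: [54 99 37 65]
  27. access 37: HIT. Next use of 37: step 28. Cache: [54 99 37 65]
  28. access 37: HIT. Next use of 37: step 31. Cache: [54 99 37 65]
  29. access 84: MISS, evict 54 (next use: never). Cache: [99 37 65 84]
  30. access 99: HIT. Next use of 99: never. Cache: [99 37 65 84]
  31. access 37: HIT. Next use of 37: step 33. Cache: [99 37 65 84]
  32. access 84: HIT. Next use of 84: never. Cache: [99 37 65 84]
  33. access 37: HIT. Next use of 37: step 34. Cache: [99 37 65 84]
  34. access 37: HIT. Next use of 37: step 35. Cache: [99 37 65 84]
  35. access 37: HIT. Next use of 37: never. Cache: [99 37 65 84]
Total: 23 hits, 12 misses, 8 evictions

Answer: 8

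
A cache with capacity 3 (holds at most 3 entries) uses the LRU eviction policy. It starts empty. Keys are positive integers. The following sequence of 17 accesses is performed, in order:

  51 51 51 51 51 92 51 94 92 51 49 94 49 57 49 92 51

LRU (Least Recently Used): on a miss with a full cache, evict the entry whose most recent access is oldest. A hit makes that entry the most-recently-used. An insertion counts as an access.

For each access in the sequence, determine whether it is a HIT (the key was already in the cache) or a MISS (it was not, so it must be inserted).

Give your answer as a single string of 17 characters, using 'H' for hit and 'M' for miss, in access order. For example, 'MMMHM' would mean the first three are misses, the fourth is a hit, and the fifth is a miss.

LRU simulation (capacity=3):
  1. access 51: MISS. Cache (LRU->MRU): [51]
  2. access 51: HIT. Cache (LRU->MRU): [51]
  3. access 51: HIT. Cache (LRU->MRU): [51]
  4. access 51: HIT. Cache (LRU->MRU): [51]
  5. access 51: HIT. Cache (LRU->MRU): [51]
  6. access 92: MISS. Cache (LRU->MRU): [51 92]
  7. access 51: HIT. Cache (LRU->MRU): [92 51]
  8. access 94: MISS. Cache (LRU->MRU): [92 51 94]
  9. access 92: HIT. Cache (LRU->MRU): [51 94 92]
  10. access 51: HIT. Cache (LRU->MRU): [94 92 51]
  11. access 49: MISS, evict 94. Cache (LRU->MRU): [92 51 49]
  12. access 94: MISS, evict 92. Cache (LRU->MRU): [51 49 94]
  13. access 49: HIT. Cache (LRU->MRU): [51 94 49]
  14. access 57: MISS, evict 51. Cache (LRU->MRU): [94 49 57]
  15. access 49: HIT. Cache (LRU->MRU): [94 57 49]
  16. access 92: MISS, evict 94. Cache (LRU->MRU): [57 49 92]
  17. access 51: MISS, evict 57. Cache (LRU->MRU): [49 92 51]
Total: 9 hits, 8 misses, 5 evictions

Answer: MHHHHMHMHHMMHMHMM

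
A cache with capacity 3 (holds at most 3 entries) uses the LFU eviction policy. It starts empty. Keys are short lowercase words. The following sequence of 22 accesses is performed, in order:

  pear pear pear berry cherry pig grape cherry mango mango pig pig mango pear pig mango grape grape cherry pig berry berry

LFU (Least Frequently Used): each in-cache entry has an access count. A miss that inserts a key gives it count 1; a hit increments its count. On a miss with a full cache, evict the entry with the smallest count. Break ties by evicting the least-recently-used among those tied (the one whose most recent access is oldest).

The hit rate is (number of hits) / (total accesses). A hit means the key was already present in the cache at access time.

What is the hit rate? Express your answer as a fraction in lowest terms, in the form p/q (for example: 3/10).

LFU simulation (capacity=3):
  1. access pear: MISS. Cache: [pear(c=1)]
  2. access pear: HIT, count now 2. Cache: [pear(c=2)]
  3. access pear: HIT, count now 3. Cache: [pear(c=3)]
  4. access berry: MISS. Cache: [berry(c=1) pear(c=3)]
  5. access cherry: MISS. Cache: [berry(c=1) cherry(c=1) pear(c=3)]
  6. access pig: MISS, evict berry(c=1). Cache: [cherry(c=1) pig(c=1) pear(c=3)]
  7. access grape: MISS, evict cherry(c=1). Cache: [pig(c=1) grape(c=1) pear(c=3)]
  8. access cherry: MISS, evict pig(c=1). Cache: [grape(c=1) cherry(c=1) pear(c=3)]
  9. access mango: MISS, evict grape(c=1). Cache: [cherry(c=1) mango(c=1) pear(c=3)]
  10. access mango: HIT, count now 2. Cache: [cherry(c=1) mango(c=2) pear(c=3)]
  11. access pig: MISS, evict cherry(c=1). Cache: [pig(c=1) mango(c=2) pear(c=3)]
  12. access pig: HIT, count now 2. Cache: [mango(c=2) pig(c=2) pear(c=3)]
  13. access mango: HIT, count now 3. Cache: [pig(c=2) pear(c=3) mango(c=3)]
  14. access pear: HIT, count now 4. Cache: [pig(c=2) mango(c=3) pear(c=4)]
  15. access pig: HIT, count now 3. Cache: [mango(c=3) pig(c=3) pear(c=4)]
  16. access mango: HIT, count now 4. Cache: [pig(c=3) pear(c=4) mango(c=4)]
  17. access grape: MISS, evict pig(c=3). Cache: [grape(c=1) pear(c=4) mango(c=4)]
  18. access grape: HIT, count now 2. Cache: [grape(c=2) pear(c=4) mango(c=4)]
  19. access cherry: MISS, evict grape(c=2). Cache: [cherry(c=1) pear(c=4) mango(c=4)]
  20. access pig: MISS, evict cherry(c=1). Cache: [pig(c=1) pear(c=4) mango(c=4)]
  21. access berry: MISS, evict pig(c=1). Cache: [berry(c=1) pear(c=4) mango(c=4)]
  22. access berry: HIT, count now 2. Cache: [berry(c=2) pear(c=4) mango(c=4)]
Total: 10 hits, 12 misses, 9 evictions

Hit rate = 10/22 = 5/11

Answer: 5/11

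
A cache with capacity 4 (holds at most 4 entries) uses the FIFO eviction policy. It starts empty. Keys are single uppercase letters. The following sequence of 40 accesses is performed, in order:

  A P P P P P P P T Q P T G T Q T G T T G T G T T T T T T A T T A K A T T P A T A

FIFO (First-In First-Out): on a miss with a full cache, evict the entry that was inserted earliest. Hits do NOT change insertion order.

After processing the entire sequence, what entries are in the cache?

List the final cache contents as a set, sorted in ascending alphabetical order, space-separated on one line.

FIFO simulation (capacity=4):
  1. access A: MISS. Cache (old->new): [A]
  2. access P: MISS. Cache (old->new): [A P]
  3. access P: HIT. Cache (old->new): [A P]
  4. access P: HIT. Cache (old->new): [A P]
  5. access P: HIT. Cache (old->new): [A P]
  6. access P: HIT. Cache (old->new): [A P]
  7. access P: HIT. Cache (old->new): [A P]
  8. access P: HIT. Cache (old->new): [A P]
  9. access T: MISS. Cache (old->new): [A P T]
  10. access Q: MISS. Cache (old->new): [A P T Q]
  11. access P: HIT. Cache (old->new): [A P T Q]
  12. access T: HIT. Cache (old->new): [A P T Q]
  13. access G: MISS, evict A. Cache (old->new): [P T Q G]
  14. access T: HIT. Cache (old->new): [P T Q G]
  15. access Q: HIT. Cache (old->new): [P T Q G]
  16. access T: HIT. Cache (old->new): [P T Q G]
  17. access G: HIT. Cache (old->new): [P T Q G]
  18. access T: HIT. Cache (old->new): [P T Q G]
  19. access T: HIT. Cache (old->new): [P T Q G]
  20. access G: HIT. Cache (old->new): [P T Q G]
  21. access T: HIT. Cache (old->new): [P T Q G]
  22. access G: HIT. Cache (old->new): [P T Q G]
  23. access T: HIT. Cache (old->new): [P T Q G]
  24. access T: HIT. Cache (old->new): [P T Q G]
  25. access T: HIT. Cache (old->new): [P T Q G]
  26. access T: HIT. Cache (old->new): [P T Q G]
  27. access T: HIT. Cache (old->new): [P T Q G]
  28. access T: HIT. Cache (old->new): [P T Q G]
  29. access A: MISS, evict P. Cache (old->new): [T Q G A]
  30. access T: HIT. Cache (old->new): [T Q G A]
  31. access T: HIT. Cache (old->new): [T Q G A]
  32. access A: HIT. Cache (old->new): [T Q G A]
  33. access K: MISS, evict T. Cache (old->new): [Q G A K]
  34. access A: HIT. Cache (old->new): [Q G A K]
  35. access T: MISS, evict Q. Cache (old->new): [G A K T]
  36. access T: HIT. Cache (old->new): [G A K T]
  37. access P: MISS, evict G. Cache (old->new): [A K T P]
  38. access A: HIT. Cache (old->new): [A K T P]
  39. access T: HIT. Cache (old->new): [A K T P]
  40. access A: HIT. Cache (old->new): [A K T P]
Total: 31 hits, 9 misses, 5 evictions

Answer: A K P T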